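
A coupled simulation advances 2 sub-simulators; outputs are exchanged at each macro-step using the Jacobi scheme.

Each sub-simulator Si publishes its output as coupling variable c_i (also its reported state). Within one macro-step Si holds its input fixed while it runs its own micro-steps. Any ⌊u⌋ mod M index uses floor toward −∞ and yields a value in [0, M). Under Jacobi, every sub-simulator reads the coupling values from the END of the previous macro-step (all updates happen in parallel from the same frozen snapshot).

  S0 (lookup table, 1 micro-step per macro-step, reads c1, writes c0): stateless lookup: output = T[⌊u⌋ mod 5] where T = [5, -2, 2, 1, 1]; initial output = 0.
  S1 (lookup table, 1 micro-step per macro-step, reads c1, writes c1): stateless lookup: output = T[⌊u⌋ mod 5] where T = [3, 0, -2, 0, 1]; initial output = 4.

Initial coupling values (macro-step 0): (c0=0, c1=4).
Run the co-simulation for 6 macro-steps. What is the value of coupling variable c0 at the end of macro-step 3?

c0 at macro-step 3 = 5

macro 1: S0 reads c1=4 → after 1×micro: 1; S1 reads c1=4 → after 1×micro: 1 ⇒ (c0=1, c1=1)
macro 2: S0 reads c1=1 → after 1×micro: -2; S1 reads c1=1 → after 1×micro: 0 ⇒ (c0=-2, c1=0)
macro 3: S0 reads c1=0 → after 1×micro: 5; S1 reads c1=0 → after 1×micro: 3 ⇒ (c0=5, c1=3)
macro 4: S0 reads c1=3 → after 1×micro: 1; S1 reads c1=3 → after 1×micro: 0 ⇒ (c0=1, c1=0)
macro 5: S0 reads c1=0 → after 1×micro: 5; S1 reads c1=0 → after 1×micro: 3 ⇒ (c0=5, c1=3)
macro 6: S0 reads c1=3 → after 1×micro: 1; S1 reads c1=3 → after 1×micro: 0 ⇒ (c0=1, c1=0)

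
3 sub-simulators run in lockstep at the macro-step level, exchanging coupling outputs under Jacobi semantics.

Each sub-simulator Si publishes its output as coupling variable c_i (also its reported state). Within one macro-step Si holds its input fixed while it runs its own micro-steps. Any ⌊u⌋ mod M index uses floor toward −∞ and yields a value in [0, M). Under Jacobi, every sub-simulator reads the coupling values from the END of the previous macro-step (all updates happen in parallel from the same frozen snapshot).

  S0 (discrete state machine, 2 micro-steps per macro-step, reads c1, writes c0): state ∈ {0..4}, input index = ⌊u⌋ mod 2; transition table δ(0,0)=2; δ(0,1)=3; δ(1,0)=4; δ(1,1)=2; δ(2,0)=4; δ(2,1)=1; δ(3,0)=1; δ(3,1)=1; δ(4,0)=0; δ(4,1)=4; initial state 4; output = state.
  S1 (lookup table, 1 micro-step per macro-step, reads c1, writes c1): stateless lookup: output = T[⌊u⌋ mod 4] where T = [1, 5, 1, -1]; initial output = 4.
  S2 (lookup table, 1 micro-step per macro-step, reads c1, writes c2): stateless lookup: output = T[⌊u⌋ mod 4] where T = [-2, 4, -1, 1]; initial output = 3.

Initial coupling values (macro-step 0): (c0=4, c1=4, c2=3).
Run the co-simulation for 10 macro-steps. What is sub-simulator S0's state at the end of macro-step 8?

macro 1: S0 reads c1=4 → after 2×micro: 2; S1 reads c1=4 → after 1×micro: 1; S2 reads c1=4 → after 1×micro: -2 ⇒ (c0=2, c1=1, c2=-2)
macro 2: S0 reads c1=1 → after 2×micro: 2; S1 reads c1=1 → after 1×micro: 5; S2 reads c1=1 → after 1×micro: 4 ⇒ (c0=2, c1=5, c2=4)
macro 3: S0 reads c1=5 → after 2×micro: 2; S1 reads c1=5 → after 1×micro: 5; S2 reads c1=5 → after 1×micro: 4 ⇒ (c0=2, c1=5, c2=4)
macro 4: S0 reads c1=5 → after 2×micro: 2; S1 reads c1=5 → after 1×micro: 5; S2 reads c1=5 → after 1×micro: 4 ⇒ (c0=2, c1=5, c2=4)
macro 5: S0 reads c1=5 → after 2×micro: 2; S1 reads c1=5 → after 1×micro: 5; S2 reads c1=5 → after 1×micro: 4 ⇒ (c0=2, c1=5, c2=4)
macro 6: S0 reads c1=5 → after 2×micro: 2; S1 reads c1=5 → after 1×micro: 5; S2 reads c1=5 → after 1×micro: 4 ⇒ (c0=2, c1=5, c2=4)
macro 7: S0 reads c1=5 → after 2×micro: 2; S1 reads c1=5 → after 1×micro: 5; S2 reads c1=5 → after 1×micro: 4 ⇒ (c0=2, c1=5, c2=4)
macro 8: S0 reads c1=5 → after 2×micro: 2; S1 reads c1=5 → after 1×micro: 5; S2 reads c1=5 → after 1×micro: 4 ⇒ (c0=2, c1=5, c2=4)
macro 9: S0 reads c1=5 → after 2×micro: 2; S1 reads c1=5 → after 1×micro: 5; S2 reads c1=5 → after 1×micro: 4 ⇒ (c0=2, c1=5, c2=4)
macro 10: S0 reads c1=5 → after 2×micro: 2; S1 reads c1=5 → after 1×micro: 5; S2 reads c1=5 → after 1×micro: 4 ⇒ (c0=2, c1=5, c2=4)

S0 state at macro-step 8 = 2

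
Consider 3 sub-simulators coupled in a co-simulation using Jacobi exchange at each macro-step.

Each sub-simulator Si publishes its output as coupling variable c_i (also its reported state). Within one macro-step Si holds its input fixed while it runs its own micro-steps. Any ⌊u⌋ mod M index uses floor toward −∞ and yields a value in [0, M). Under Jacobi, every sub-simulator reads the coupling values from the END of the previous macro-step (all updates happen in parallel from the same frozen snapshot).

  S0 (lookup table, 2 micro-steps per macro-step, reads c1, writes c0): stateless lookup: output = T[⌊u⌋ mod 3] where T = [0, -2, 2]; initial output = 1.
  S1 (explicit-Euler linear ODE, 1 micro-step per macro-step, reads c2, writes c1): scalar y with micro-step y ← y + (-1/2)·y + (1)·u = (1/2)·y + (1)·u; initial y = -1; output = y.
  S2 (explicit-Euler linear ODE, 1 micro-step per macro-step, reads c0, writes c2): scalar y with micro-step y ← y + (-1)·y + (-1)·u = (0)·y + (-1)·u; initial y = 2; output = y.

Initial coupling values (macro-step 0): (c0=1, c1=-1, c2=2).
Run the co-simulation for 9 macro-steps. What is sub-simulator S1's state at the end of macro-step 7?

macro 1: S0 reads c1=-1 → after 2×micro: 2; S1 reads c2=2 → after 1×micro: 3/2; S2 reads c0=1 → after 1×micro: -1 ⇒ (c0=2, c1=3/2, c2=-1)
macro 2: S0 reads c1=3/2 → after 2×micro: -2; S1 reads c2=-1 → after 1×micro: -1/4; S2 reads c0=2 → after 1×micro: -2 ⇒ (c0=-2, c1=-1/4, c2=-2)
macro 3: S0 reads c1=-1/4 → after 2×micro: 2; S1 reads c2=-2 → after 1×micro: -17/8; S2 reads c0=-2 → after 1×micro: 2 ⇒ (c0=2, c1=-17/8, c2=2)
macro 4: S0 reads c1=-17/8 → after 2×micro: 0; S1 reads c2=2 → after 1×micro: 15/16; S2 reads c0=2 → after 1×micro: -2 ⇒ (c0=0, c1=15/16, c2=-2)
macro 5: S0 reads c1=15/16 → after 2×micro: 0; S1 reads c2=-2 → after 1×micro: -49/32; S2 reads c0=0 → after 1×micro: 0 ⇒ (c0=0, c1=-49/32, c2=0)
macro 6: S0 reads c1=-49/32 → after 2×micro: -2; S1 reads c2=0 → after 1×micro: -49/64; S2 reads c0=0 → after 1×micro: 0 ⇒ (c0=-2, c1=-49/64, c2=0)
macro 7: S0 reads c1=-49/64 → after 2×micro: 2; S1 reads c2=0 → after 1×micro: -49/128; S2 reads c0=-2 → after 1×micro: 2 ⇒ (c0=2, c1=-49/128, c2=2)
macro 8: S0 reads c1=-49/128 → after 2×micro: 2; S1 reads c2=2 → after 1×micro: 463/256; S2 reads c0=2 → after 1×micro: -2 ⇒ (c0=2, c1=463/256, c2=-2)
macro 9: S0 reads c1=463/256 → after 2×micro: -2; S1 reads c2=-2 → after 1×micro: -561/512; S2 reads c0=2 → after 1×micro: -2 ⇒ (c0=-2, c1=-561/512, c2=-2)

S1 state at macro-step 7 = -49/128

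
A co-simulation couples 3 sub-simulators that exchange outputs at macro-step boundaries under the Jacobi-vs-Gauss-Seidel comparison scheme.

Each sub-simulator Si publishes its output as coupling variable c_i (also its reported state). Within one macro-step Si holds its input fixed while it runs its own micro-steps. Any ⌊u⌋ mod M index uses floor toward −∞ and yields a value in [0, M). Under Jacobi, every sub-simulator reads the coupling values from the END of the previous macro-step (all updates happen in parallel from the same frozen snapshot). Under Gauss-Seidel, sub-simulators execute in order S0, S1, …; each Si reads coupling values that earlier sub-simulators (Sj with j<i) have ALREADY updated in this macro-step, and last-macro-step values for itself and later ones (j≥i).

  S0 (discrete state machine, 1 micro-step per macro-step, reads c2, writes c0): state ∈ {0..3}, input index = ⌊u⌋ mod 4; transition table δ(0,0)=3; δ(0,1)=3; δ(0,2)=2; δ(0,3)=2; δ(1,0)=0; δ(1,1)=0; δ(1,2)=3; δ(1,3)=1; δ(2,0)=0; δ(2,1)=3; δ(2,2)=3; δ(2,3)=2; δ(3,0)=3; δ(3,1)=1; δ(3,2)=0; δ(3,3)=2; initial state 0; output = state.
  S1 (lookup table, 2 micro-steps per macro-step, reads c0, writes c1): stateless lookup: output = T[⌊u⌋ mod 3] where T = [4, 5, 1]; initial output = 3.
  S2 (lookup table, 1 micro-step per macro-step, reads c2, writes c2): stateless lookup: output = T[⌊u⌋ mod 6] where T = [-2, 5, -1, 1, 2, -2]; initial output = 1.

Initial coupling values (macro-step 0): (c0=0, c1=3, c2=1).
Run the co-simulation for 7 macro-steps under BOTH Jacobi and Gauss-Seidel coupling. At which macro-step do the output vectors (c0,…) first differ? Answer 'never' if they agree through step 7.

[Jacobi] macro 1: S0 reads c2=1 → after 1×micro: 3; S1 reads c0=0 → after 2×micro: 4; S2 reads c2=1 → after 1×micro: 5 ⇒ (c0=3, c1=4, c2=5)
[Jacobi] macro 2: S0 reads c2=5 → after 1×micro: 1; S1 reads c0=3 → after 2×micro: 4; S2 reads c2=5 → after 1×micro: -2 ⇒ (c0=1, c1=4, c2=-2)
[Jacobi] macro 3: S0 reads c2=-2 → after 1×micro: 3; S1 reads c0=1 → after 2×micro: 5; S2 reads c2=-2 → after 1×micro: 2 ⇒ (c0=3, c1=5, c2=2)
[Jacobi] macro 4: S0 reads c2=2 → after 1×micro: 0; S1 reads c0=3 → after 2×micro: 4; S2 reads c2=2 → after 1×micro: -1 ⇒ (c0=0, c1=4, c2=-1)
[Jacobi] macro 5: S0 reads c2=-1 → after 1×micro: 2; S1 reads c0=0 → after 2×micro: 4; S2 reads c2=-1 → after 1×micro: -2 ⇒ (c0=2, c1=4, c2=-2)
[Jacobi] macro 6: S0 reads c2=-2 → after 1×micro: 3; S1 reads c0=2 → after 2×micro: 1; S2 reads c2=-2 → after 1×micro: 2 ⇒ (c0=3, c1=1, c2=2)
[Jacobi] macro 7: S0 reads c2=2 → after 1×micro: 0; S1 reads c0=3 → after 2×micro: 4; S2 reads c2=2 → after 1×micro: -1 ⇒ (c0=0, c1=4, c2=-1)
[Gauss-Seidel] macro 1: S0 reads c2=1 → after 1×micro: 3; S1 reads c0=3 → after 2×micro: 4; S2 reads c2=1 → after 1×micro: 5 ⇒ (c0=3, c1=4, c2=5)
[Gauss-Seidel] macro 2: S0 reads c2=5 → after 1×micro: 1; S1 reads c0=1 → after 2×micro: 5; S2 reads c2=5 → after 1×micro: -2 ⇒ (c0=1, c1=5, c2=-2)
[Gauss-Seidel] macro 3: S0 reads c2=-2 → after 1×micro: 3; S1 reads c0=3 → after 2×micro: 4; S2 reads c2=-2 → after 1×micro: 2 ⇒ (c0=3, c1=4, c2=2)
[Gauss-Seidel] macro 4: S0 reads c2=2 → after 1×micro: 0; S1 reads c0=0 → after 2×micro: 4; S2 reads c2=2 → after 1×micro: -1 ⇒ (c0=0, c1=4, c2=-1)
[Gauss-Seidel] macro 5: S0 reads c2=-1 → after 1×micro: 2; S1 reads c0=2 → after 2×micro: 1; S2 reads c2=-1 → after 1×micro: -2 ⇒ (c0=2, c1=1, c2=-2)
[Gauss-Seidel] macro 6: S0 reads c2=-2 → after 1×micro: 3; S1 reads c0=3 → after 2×micro: 4; S2 reads c2=-2 → after 1×micro: 2 ⇒ (c0=3, c1=4, c2=2)
[Gauss-Seidel] macro 7: S0 reads c2=2 → after 1×micro: 0; S1 reads c0=0 → after 2×micro: 4; S2 reads c2=2 → after 1×micro: -1 ⇒ (c0=0, c1=4, c2=-1)

first divergence at macro-step: 2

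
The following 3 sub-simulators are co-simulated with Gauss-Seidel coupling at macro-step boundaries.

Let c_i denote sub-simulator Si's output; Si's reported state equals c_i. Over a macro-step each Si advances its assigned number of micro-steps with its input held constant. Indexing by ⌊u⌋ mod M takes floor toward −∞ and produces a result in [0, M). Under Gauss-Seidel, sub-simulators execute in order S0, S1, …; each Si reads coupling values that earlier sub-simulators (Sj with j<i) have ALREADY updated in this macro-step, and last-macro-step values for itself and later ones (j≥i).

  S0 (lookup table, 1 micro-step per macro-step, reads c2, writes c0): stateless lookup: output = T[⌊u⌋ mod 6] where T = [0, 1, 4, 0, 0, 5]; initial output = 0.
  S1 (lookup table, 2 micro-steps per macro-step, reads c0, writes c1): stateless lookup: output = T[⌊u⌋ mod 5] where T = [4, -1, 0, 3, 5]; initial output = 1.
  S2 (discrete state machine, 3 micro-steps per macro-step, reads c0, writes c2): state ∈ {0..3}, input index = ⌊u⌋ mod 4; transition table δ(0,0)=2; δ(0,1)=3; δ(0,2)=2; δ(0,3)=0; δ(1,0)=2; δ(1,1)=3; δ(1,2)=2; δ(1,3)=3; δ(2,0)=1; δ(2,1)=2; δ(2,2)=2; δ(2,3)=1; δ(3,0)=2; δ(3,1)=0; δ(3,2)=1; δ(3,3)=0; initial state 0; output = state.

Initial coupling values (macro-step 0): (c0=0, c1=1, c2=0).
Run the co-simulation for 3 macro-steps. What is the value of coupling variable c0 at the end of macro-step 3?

macro 1: S0 reads c2=0 → after 1×micro: 0; S1 reads c0=0 → after 2×micro: 4; S2 reads c0=0 → after 3×micro: 2 ⇒ (c0=0, c1=4, c2=2)
macro 2: S0 reads c2=2 → after 1×micro: 4; S1 reads c0=4 → after 2×micro: 5; S2 reads c0=4 → after 3×micro: 1 ⇒ (c0=4, c1=5, c2=1)
macro 3: S0 reads c2=1 → after 1×micro: 1; S1 reads c0=1 → after 2×micro: -1; S2 reads c0=1 → after 3×micro: 3 ⇒ (c0=1, c1=-1, c2=3)

c0 at macro-step 3 = 1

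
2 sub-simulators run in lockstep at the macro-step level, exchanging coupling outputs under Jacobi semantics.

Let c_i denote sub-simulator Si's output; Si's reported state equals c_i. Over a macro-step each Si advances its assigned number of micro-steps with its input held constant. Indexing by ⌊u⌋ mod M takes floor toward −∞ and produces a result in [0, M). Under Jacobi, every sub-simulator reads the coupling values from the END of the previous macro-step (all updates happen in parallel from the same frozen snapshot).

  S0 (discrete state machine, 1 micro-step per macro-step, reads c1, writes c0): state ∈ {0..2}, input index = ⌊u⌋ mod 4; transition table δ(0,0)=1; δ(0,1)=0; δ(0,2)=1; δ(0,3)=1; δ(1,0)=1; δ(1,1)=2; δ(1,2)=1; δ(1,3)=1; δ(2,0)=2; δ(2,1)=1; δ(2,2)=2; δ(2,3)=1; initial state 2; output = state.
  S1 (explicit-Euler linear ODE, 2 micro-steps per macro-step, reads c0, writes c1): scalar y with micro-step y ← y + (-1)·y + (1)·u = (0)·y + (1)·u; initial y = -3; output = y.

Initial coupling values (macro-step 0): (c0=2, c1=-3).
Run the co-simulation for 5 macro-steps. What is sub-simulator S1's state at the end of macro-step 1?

macro 1: S0 reads c1=-3 → after 1×micro: 1; S1 reads c0=2 → after 2×micro: 2 ⇒ (c0=1, c1=2)
macro 2: S0 reads c1=2 → after 1×micro: 1; S1 reads c0=1 → after 2×micro: 1 ⇒ (c0=1, c1=1)
macro 3: S0 reads c1=1 → after 1×micro: 2; S1 reads c0=1 → after 2×micro: 1 ⇒ (c0=2, c1=1)
macro 4: S0 reads c1=1 → after 1×micro: 1; S1 reads c0=2 → after 2×micro: 2 ⇒ (c0=1, c1=2)
macro 5: S0 reads c1=2 → after 1×micro: 1; S1 reads c0=1 → after 2×micro: 1 ⇒ (c0=1, c1=1)

S1 state at macro-step 1 = 2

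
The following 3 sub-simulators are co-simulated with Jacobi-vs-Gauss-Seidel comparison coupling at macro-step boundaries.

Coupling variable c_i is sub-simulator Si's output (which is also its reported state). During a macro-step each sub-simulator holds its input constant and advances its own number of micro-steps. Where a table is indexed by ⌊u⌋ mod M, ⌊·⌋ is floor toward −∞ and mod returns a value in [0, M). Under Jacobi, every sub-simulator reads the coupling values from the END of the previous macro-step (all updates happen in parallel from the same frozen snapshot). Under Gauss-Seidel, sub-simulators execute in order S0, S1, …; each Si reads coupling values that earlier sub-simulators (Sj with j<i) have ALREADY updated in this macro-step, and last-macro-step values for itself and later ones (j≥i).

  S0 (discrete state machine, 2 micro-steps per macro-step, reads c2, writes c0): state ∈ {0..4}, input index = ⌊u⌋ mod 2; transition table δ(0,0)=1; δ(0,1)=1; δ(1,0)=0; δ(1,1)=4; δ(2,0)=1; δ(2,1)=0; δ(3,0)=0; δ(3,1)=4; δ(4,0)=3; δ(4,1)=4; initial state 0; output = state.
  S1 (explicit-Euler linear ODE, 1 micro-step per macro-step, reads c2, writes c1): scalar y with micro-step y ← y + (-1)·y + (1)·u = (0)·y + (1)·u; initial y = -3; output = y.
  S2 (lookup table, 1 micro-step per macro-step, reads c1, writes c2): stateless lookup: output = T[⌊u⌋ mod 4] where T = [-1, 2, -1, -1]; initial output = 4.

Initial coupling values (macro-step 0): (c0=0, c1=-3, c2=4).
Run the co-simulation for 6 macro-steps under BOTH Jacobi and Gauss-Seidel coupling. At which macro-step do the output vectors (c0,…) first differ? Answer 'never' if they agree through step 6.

[Jacobi] macro 1: S0 reads c2=4 → after 2×micro: 0; S1 reads c2=4 → after 1×micro: 4; S2 reads c1=-3 → after 1×micro: 2 ⇒ (c0=0, c1=4, c2=2)
[Jacobi] macro 2: S0 reads c2=2 → after 2×micro: 0; S1 reads c2=2 → after 1×micro: 2; S2 reads c1=4 → after 1×micro: -1 ⇒ (c0=0, c1=2, c2=-1)
[Jacobi] macro 3: S0 reads c2=-1 → after 2×micro: 4; S1 reads c2=-1 → after 1×micro: -1; S2 reads c1=2 → after 1×micro: -1 ⇒ (c0=4, c1=-1, c2=-1)
[Jacobi] macro 4: S0 reads c2=-1 → after 2×micro: 4; S1 reads c2=-1 → after 1×micro: -1; S2 reads c1=-1 → after 1×micro: -1 ⇒ (c0=4, c1=-1, c2=-1)
[Jacobi] macro 5: S0 reads c2=-1 → after 2×micro: 4; S1 reads c2=-1 → after 1×micro: -1; S2 reads c1=-1 → after 1×micro: -1 ⇒ (c0=4, c1=-1, c2=-1)
[Jacobi] macro 6: S0 reads c2=-1 → after 2×micro: 4; S1 reads c2=-1 → after 1×micro: -1; S2 reads c1=-1 → after 1×micro: -1 ⇒ (c0=4, c1=-1, c2=-1)
[Gauss-Seidel] macro 1: S0 reads c2=4 → after 2×micro: 0; S1 reads c2=4 → after 1×micro: 4; S2 reads c1=4 → after 1×micro: -1 ⇒ (c0=0, c1=4, c2=-1)
[Gauss-Seidel] macro 2: S0 reads c2=-1 → after 2×micro: 4; S1 reads c2=-1 → after 1×micro: -1; S2 reads c1=-1 → after 1×micro: -1 ⇒ (c0=4, c1=-1, c2=-1)
[Gauss-Seidel] macro 3: S0 reads c2=-1 → after 2×micro: 4; S1 reads c2=-1 → after 1×micro: -1; S2 reads c1=-1 → after 1×micro: -1 ⇒ (c0=4, c1=-1, c2=-1)
[Gauss-Seidel] macro 4: S0 reads c2=-1 → after 2×micro: 4; S1 reads c2=-1 → after 1×micro: -1; S2 reads c1=-1 → after 1×micro: -1 ⇒ (c0=4, c1=-1, c2=-1)
[Gauss-Seidel] macro 5: S0 reads c2=-1 → after 2×micro: 4; S1 reads c2=-1 → after 1×micro: -1; S2 reads c1=-1 → after 1×micro: -1 ⇒ (c0=4, c1=-1, c2=-1)
[Gauss-Seidel] macro 6: S0 reads c2=-1 → after 2×micro: 4; S1 reads c2=-1 → after 1×micro: -1; S2 reads c1=-1 → after 1×micro: -1 ⇒ (c0=4, c1=-1, c2=-1)

first divergence at macro-step: 1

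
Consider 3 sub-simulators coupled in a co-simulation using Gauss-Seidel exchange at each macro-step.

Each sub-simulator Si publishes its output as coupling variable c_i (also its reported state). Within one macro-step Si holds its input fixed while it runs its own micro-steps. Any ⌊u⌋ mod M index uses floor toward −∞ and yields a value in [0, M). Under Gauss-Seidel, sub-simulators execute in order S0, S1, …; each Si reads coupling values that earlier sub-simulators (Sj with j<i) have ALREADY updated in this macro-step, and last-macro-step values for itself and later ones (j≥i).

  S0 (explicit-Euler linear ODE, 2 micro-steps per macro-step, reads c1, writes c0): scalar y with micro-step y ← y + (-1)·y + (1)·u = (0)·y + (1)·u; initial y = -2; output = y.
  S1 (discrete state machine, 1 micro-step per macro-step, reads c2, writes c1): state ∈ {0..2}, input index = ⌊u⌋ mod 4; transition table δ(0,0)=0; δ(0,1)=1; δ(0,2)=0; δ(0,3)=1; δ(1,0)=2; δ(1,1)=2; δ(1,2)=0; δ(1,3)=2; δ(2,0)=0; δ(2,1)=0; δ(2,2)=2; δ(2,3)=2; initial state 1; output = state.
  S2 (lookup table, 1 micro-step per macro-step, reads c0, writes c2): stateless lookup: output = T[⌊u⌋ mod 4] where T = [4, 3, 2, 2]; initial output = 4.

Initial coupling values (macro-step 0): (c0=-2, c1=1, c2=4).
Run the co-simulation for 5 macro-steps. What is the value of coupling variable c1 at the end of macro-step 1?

c1 at macro-step 1 = 2

macro 1: S0 reads c1=1 → after 2×micro: 1; S1 reads c2=4 → after 1×micro: 2; S2 reads c0=1 → after 1×micro: 3 ⇒ (c0=1, c1=2, c2=3)
macro 2: S0 reads c1=2 → after 2×micro: 2; S1 reads c2=3 → after 1×micro: 2; S2 reads c0=2 → after 1×micro: 2 ⇒ (c0=2, c1=2, c2=2)
macro 3: S0 reads c1=2 → after 2×micro: 2; S1 reads c2=2 → after 1×micro: 2; S2 reads c0=2 → after 1×micro: 2 ⇒ (c0=2, c1=2, c2=2)
macro 4: S0 reads c1=2 → after 2×micro: 2; S1 reads c2=2 → after 1×micro: 2; S2 reads c0=2 → after 1×micro: 2 ⇒ (c0=2, c1=2, c2=2)
macro 5: S0 reads c1=2 → after 2×micro: 2; S1 reads c2=2 → after 1×micro: 2; S2 reads c0=2 → after 1×micro: 2 ⇒ (c0=2, c1=2, c2=2)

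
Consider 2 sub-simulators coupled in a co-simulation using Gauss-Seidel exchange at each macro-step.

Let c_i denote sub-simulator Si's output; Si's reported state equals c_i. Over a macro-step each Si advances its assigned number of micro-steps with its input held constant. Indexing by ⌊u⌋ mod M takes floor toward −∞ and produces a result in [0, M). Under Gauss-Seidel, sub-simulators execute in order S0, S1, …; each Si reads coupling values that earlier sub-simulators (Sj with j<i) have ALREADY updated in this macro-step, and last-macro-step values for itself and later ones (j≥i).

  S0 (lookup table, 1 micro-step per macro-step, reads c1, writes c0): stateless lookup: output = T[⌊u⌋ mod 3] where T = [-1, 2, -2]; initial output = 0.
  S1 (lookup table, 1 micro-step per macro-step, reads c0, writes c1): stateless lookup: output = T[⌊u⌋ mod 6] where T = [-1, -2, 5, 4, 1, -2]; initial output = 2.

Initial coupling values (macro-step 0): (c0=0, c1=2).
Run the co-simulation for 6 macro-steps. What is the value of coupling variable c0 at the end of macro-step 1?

c0 at macro-step 1 = -2

macro 1: S0 reads c1=2 → after 1×micro: -2; S1 reads c0=-2 → after 1×micro: 1 ⇒ (c0=-2, c1=1)
macro 2: S0 reads c1=1 → after 1×micro: 2; S1 reads c0=2 → after 1×micro: 5 ⇒ (c0=2, c1=5)
macro 3: S0 reads c1=5 → after 1×micro: -2; S1 reads c0=-2 → after 1×micro: 1 ⇒ (c0=-2, c1=1)
macro 4: S0 reads c1=1 → after 1×micro: 2; S1 reads c0=2 → after 1×micro: 5 ⇒ (c0=2, c1=5)
macro 5: S0 reads c1=5 → after 1×micro: -2; S1 reads c0=-2 → after 1×micro: 1 ⇒ (c0=-2, c1=1)
macro 6: S0 reads c1=1 → after 1×micro: 2; S1 reads c0=2 → after 1×micro: 5 ⇒ (c0=2, c1=5)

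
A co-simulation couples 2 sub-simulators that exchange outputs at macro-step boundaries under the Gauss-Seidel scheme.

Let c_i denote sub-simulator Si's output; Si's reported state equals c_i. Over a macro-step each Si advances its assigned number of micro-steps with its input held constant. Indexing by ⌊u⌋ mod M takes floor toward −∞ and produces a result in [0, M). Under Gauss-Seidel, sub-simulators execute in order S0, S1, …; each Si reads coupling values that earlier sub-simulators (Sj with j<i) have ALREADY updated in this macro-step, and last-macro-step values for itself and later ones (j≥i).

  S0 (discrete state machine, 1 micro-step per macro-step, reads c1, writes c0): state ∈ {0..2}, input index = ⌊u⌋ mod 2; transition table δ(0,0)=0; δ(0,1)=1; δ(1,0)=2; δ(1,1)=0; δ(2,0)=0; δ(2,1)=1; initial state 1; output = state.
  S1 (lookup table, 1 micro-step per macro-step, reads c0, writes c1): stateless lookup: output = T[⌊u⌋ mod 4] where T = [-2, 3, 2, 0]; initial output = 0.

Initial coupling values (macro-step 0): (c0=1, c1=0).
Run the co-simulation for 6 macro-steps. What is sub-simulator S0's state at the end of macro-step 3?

S0 state at macro-step 3 = 0

macro 1: S0 reads c1=0 → after 1×micro: 2; S1 reads c0=2 → after 1×micro: 2 ⇒ (c0=2, c1=2)
macro 2: S0 reads c1=2 → after 1×micro: 0; S1 reads c0=0 → after 1×micro: -2 ⇒ (c0=0, c1=-2)
macro 3: S0 reads c1=-2 → after 1×micro: 0; S1 reads c0=0 → after 1×micro: -2 ⇒ (c0=0, c1=-2)
macro 4: S0 reads c1=-2 → after 1×micro: 0; S1 reads c0=0 → after 1×micro: -2 ⇒ (c0=0, c1=-2)
macro 5: S0 reads c1=-2 → after 1×micro: 0; S1 reads c0=0 → after 1×micro: -2 ⇒ (c0=0, c1=-2)
macro 6: S0 reads c1=-2 → after 1×micro: 0; S1 reads c0=0 → after 1×micro: -2 ⇒ (c0=0, c1=-2)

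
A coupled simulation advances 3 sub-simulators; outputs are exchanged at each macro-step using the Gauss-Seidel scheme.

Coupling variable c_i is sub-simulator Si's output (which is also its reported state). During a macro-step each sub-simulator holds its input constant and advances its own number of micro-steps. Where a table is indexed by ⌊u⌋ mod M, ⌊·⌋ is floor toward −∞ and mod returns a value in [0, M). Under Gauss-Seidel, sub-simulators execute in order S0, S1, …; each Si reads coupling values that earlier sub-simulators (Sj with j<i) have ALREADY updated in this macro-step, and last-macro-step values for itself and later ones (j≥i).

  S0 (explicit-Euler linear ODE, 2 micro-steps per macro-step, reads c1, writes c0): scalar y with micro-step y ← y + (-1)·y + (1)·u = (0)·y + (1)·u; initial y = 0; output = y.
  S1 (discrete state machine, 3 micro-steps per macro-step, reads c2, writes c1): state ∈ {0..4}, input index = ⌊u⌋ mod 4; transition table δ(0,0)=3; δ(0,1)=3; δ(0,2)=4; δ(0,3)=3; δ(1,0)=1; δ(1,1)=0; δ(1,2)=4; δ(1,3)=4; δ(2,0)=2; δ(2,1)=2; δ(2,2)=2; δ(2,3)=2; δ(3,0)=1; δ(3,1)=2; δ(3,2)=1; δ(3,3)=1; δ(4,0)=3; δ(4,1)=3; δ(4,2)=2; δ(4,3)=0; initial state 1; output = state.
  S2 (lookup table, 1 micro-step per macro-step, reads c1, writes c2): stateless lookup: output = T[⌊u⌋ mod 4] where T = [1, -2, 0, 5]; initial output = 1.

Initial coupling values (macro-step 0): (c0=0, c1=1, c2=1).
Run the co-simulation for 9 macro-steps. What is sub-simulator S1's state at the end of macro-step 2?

macro 1: S0 reads c1=1 → after 2×micro: 1; S1 reads c2=1 → after 3×micro: 2; S2 reads c1=2 → after 1×micro: 0 ⇒ (c0=1, c1=2, c2=0)
macro 2: S0 reads c1=2 → after 2×micro: 2; S1 reads c2=0 → after 3×micro: 2; S2 reads c1=2 → after 1×micro: 0 ⇒ (c0=2, c1=2, c2=0)
macro 3: S0 reads c1=2 → after 2×micro: 2; S1 reads c2=0 → after 3×micro: 2; S2 reads c1=2 → after 1×micro: 0 ⇒ (c0=2, c1=2, c2=0)
macro 4: S0 reads c1=2 → after 2×micro: 2; S1 reads c2=0 → after 3×micro: 2; S2 reads c1=2 → after 1×micro: 0 ⇒ (c0=2, c1=2, c2=0)
macro 5: S0 reads c1=2 → after 2×micro: 2; S1 reads c2=0 → after 3×micro: 2; S2 reads c1=2 → after 1×micro: 0 ⇒ (c0=2, c1=2, c2=0)
macro 6: S0 reads c1=2 → after 2×micro: 2; S1 reads c2=0 → after 3×micro: 2; S2 reads c1=2 → after 1×micro: 0 ⇒ (c0=2, c1=2, c2=0)
macro 7: S0 reads c1=2 → after 2×micro: 2; S1 reads c2=0 → after 3×micro: 2; S2 reads c1=2 → after 1×micro: 0 ⇒ (c0=2, c1=2, c2=0)
macro 8: S0 reads c1=2 → after 2×micro: 2; S1 reads c2=0 → after 3×micro: 2; S2 reads c1=2 → after 1×micro: 0 ⇒ (c0=2, c1=2, c2=0)
macro 9: S0 reads c1=2 → after 2×micro: 2; S1 reads c2=0 → after 3×micro: 2; S2 reads c1=2 → after 1×micro: 0 ⇒ (c0=2, c1=2, c2=0)

S1 state at macro-step 2 = 2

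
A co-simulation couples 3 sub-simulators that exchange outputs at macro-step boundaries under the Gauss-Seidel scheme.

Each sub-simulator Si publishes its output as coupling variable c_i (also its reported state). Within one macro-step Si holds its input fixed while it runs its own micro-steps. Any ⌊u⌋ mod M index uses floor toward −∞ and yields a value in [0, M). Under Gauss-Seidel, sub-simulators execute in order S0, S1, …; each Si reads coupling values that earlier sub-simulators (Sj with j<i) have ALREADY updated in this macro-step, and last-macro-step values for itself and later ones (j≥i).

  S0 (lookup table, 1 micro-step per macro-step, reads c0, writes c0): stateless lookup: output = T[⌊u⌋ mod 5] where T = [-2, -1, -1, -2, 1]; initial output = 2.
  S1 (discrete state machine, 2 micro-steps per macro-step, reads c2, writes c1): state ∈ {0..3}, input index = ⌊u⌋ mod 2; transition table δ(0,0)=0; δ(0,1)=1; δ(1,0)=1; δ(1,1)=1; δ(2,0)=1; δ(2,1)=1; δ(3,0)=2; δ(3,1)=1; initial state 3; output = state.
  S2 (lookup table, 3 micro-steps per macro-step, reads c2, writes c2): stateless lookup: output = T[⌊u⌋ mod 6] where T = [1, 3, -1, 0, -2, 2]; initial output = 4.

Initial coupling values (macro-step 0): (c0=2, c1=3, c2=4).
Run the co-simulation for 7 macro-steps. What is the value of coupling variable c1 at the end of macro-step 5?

macro 1: S0 reads c0=2 → after 1×micro: -1; S1 reads c2=4 → after 2×micro: 1; S2 reads c2=4 → after 3×micro: -2 ⇒ (c0=-1, c1=1, c2=-2)
macro 2: S0 reads c0=-1 → after 1×micro: 1; S1 reads c2=-2 → after 2×micro: 1; S2 reads c2=-2 → after 3×micro: -2 ⇒ (c0=1, c1=1, c2=-2)
macro 3: S0 reads c0=1 → after 1×micro: -1; S1 reads c2=-2 → after 2×micro: 1; S2 reads c2=-2 → after 3×micro: -2 ⇒ (c0=-1, c1=1, c2=-2)
macro 4: S0 reads c0=-1 → after 1×micro: 1; S1 reads c2=-2 → after 2×micro: 1; S2 reads c2=-2 → after 3×micro: -2 ⇒ (c0=1, c1=1, c2=-2)
macro 5: S0 reads c0=1 → after 1×micro: -1; S1 reads c2=-2 → after 2×micro: 1; S2 reads c2=-2 → after 3×micro: -2 ⇒ (c0=-1, c1=1, c2=-2)
macro 6: S0 reads c0=-1 → after 1×micro: 1; S1 reads c2=-2 → after 2×micro: 1; S2 reads c2=-2 → after 3×micro: -2 ⇒ (c0=1, c1=1, c2=-2)
macro 7: S0 reads c0=1 → after 1×micro: -1; S1 reads c2=-2 → after 2×micro: 1; S2 reads c2=-2 → after 3×micro: -2 ⇒ (c0=-1, c1=1, c2=-2)

c1 at macro-step 5 = 1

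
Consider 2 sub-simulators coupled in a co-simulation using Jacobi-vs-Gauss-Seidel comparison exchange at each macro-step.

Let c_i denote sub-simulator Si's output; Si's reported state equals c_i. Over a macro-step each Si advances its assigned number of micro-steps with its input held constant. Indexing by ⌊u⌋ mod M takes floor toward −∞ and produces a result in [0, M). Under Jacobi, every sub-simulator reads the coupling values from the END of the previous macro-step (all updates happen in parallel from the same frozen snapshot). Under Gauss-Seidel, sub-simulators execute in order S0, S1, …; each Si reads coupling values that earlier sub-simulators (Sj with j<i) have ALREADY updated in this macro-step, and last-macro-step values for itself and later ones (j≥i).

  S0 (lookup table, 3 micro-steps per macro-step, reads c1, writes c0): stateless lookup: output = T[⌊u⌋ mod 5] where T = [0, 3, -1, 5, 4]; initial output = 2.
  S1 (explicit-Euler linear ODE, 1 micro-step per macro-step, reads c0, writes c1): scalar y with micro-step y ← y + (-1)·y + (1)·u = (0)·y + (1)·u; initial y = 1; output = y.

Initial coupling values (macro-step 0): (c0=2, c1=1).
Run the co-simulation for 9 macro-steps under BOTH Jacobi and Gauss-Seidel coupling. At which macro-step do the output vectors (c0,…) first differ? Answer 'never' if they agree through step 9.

[Jacobi] macro 1: S0 reads c1=1 → after 3×micro: 3; S1 reads c0=2 → after 1×micro: 2 ⇒ (c0=3, c1=2)
[Jacobi] macro 2: S0 reads c1=2 → after 3×micro: -1; S1 reads c0=3 → after 1×micro: 3 ⇒ (c0=-1, c1=3)
[Jacobi] macro 3: S0 reads c1=3 → after 3×micro: 5; S1 reads c0=-1 → after 1×micro: -1 ⇒ (c0=5, c1=-1)
[Jacobi] macro 4: S0 reads c1=-1 → after 3×micro: 4; S1 reads c0=5 → after 1×micro: 5 ⇒ (c0=4, c1=5)
[Jacobi] macro 5: S0 reads c1=5 → after 3×micro: 0; S1 reads c0=4 → after 1×micro: 4 ⇒ (c0=0, c1=4)
[Jacobi] macro 6: S0 reads c1=4 → after 3×micro: 4; S1 reads c0=0 → after 1×micro: 0 ⇒ (c0=4, c1=0)
[Jacobi] macro 7: S0 reads c1=0 → after 3×micro: 0; S1 reads c0=4 → after 1×micro: 4 ⇒ (c0=0, c1=4)
[Jacobi] macro 8: S0 reads c1=4 → after 3×micro: 4; S1 reads c0=0 → after 1×micro: 0 ⇒ (c0=4, c1=0)
[Jacobi] macro 9: S0 reads c1=0 → after 3×micro: 0; S1 reads c0=4 → after 1×micro: 4 ⇒ (c0=0, c1=4)
[Gauss-Seidel] macro 1: S0 reads c1=1 → after 3×micro: 3; S1 reads c0=3 → after 1×micro: 3 ⇒ (c0=3, c1=3)
[Gauss-Seidel] macro 2: S0 reads c1=3 → after 3×micro: 5; S1 reads c0=5 → after 1×micro: 5 ⇒ (c0=5, c1=5)
[Gauss-Seidel] macro 3: S0 reads c1=5 → after 3×micro: 0; S1 reads c0=0 → after 1×micro: 0 ⇒ (c0=0, c1=0)
[Gauss-Seidel] macro 4: S0 reads c1=0 → after 3×micro: 0; S1 reads c0=0 → after 1×micro: 0 ⇒ (c0=0, c1=0)
[Gauss-Seidel] macro 5: S0 reads c1=0 → after 3×micro: 0; S1 reads c0=0 → after 1×micro: 0 ⇒ (c0=0, c1=0)
[Gauss-Seidel] macro 6: S0 reads c1=0 → after 3×micro: 0; S1 reads c0=0 → after 1×micro: 0 ⇒ (c0=0, c1=0)
[Gauss-Seidel] macro 7: S0 reads c1=0 → after 3×micro: 0; S1 reads c0=0 → after 1×micro: 0 ⇒ (c0=0, c1=0)
[Gauss-Seidel] macro 8: S0 reads c1=0 → after 3×micro: 0; S1 reads c0=0 → after 1×micro: 0 ⇒ (c0=0, c1=0)
[Gauss-Seidel] macro 9: S0 reads c1=0 → after 3×micro: 0; S1 reads c0=0 → after 1×micro: 0 ⇒ (c0=0, c1=0)

first divergence at macro-step: 1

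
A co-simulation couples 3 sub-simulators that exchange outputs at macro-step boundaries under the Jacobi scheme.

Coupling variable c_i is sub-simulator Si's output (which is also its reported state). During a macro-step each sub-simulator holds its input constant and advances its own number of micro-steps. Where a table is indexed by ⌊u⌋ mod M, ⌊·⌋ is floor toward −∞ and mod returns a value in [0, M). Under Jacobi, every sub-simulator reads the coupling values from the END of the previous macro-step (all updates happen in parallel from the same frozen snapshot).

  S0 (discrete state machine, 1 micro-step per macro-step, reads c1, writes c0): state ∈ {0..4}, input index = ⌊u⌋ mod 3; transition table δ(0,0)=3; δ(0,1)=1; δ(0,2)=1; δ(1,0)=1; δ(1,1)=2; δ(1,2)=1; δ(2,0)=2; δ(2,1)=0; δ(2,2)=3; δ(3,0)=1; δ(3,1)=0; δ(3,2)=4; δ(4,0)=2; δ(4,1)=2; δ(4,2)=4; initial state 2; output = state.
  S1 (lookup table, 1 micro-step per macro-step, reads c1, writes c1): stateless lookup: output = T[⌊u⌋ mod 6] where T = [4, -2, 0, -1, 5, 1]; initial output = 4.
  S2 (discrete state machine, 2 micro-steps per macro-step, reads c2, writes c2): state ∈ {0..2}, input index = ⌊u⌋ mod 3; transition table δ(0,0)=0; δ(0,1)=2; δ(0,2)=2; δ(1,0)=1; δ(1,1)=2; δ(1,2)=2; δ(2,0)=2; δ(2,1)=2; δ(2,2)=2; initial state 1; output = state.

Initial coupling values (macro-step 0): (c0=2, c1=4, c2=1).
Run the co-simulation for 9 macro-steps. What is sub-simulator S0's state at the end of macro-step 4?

S0 state at macro-step 4 = 0

macro 1: S0 reads c1=4 → after 1×micro: 0; S1 reads c1=4 → after 1×micro: 5; S2 reads c2=1 → after 2×micro: 2 ⇒ (c0=0, c1=5, c2=2)
macro 2: S0 reads c1=5 → after 1×micro: 1; S1 reads c1=5 → after 1×micro: 1; S2 reads c2=2 → after 2×micro: 2 ⇒ (c0=1, c1=1, c2=2)
macro 3: S0 reads c1=1 → after 1×micro: 2; S1 reads c1=1 → after 1×micro: -2; S2 reads c2=2 → after 2×micro: 2 ⇒ (c0=2, c1=-2, c2=2)
macro 4: S0 reads c1=-2 → after 1×micro: 0; S1 reads c1=-2 → after 1×micro: 5; S2 reads c2=2 → after 2×micro: 2 ⇒ (c0=0, c1=5, c2=2)
macro 5: S0 reads c1=5 → after 1×micro: 1; S1 reads c1=5 → after 1×micro: 1; S2 reads c2=2 → after 2×micro: 2 ⇒ (c0=1, c1=1, c2=2)
macro 6: S0 reads c1=1 → after 1×micro: 2; S1 reads c1=1 → after 1×micro: -2; S2 reads c2=2 → after 2×micro: 2 ⇒ (c0=2, c1=-2, c2=2)
macro 7: S0 reads c1=-2 → after 1×micro: 0; S1 reads c1=-2 → after 1×micro: 5; S2 reads c2=2 → after 2×micro: 2 ⇒ (c0=0, c1=5, c2=2)
macro 8: S0 reads c1=5 → after 1×micro: 1; S1 reads c1=5 → after 1×micro: 1; S2 reads c2=2 → after 2×micro: 2 ⇒ (c0=1, c1=1, c2=2)
macro 9: S0 reads c1=1 → after 1×micro: 2; S1 reads c1=1 → after 1×micro: -2; S2 reads c2=2 → after 2×micro: 2 ⇒ (c0=2, c1=-2, c2=2)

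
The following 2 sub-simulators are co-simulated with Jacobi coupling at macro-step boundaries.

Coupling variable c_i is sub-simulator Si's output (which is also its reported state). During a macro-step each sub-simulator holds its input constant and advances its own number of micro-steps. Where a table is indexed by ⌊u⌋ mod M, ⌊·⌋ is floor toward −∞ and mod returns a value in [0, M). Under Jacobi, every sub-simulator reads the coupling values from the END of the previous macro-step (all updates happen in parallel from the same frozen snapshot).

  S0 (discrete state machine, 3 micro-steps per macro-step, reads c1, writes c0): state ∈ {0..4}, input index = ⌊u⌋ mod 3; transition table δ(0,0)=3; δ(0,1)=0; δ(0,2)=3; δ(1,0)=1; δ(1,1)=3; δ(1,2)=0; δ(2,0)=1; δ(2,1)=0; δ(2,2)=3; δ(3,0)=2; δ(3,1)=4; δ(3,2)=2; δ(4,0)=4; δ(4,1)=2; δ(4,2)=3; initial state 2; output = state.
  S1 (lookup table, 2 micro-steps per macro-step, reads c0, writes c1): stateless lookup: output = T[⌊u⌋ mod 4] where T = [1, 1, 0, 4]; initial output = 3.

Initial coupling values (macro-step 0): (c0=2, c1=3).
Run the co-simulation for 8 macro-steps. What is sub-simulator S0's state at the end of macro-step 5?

S0 state at macro-step 5 = 1

macro 1: S0 reads c1=3 → after 3×micro: 1; S1 reads c0=2 → after 2×micro: 0 ⇒ (c0=1, c1=0)
macro 2: S0 reads c1=0 → after 3×micro: 1; S1 reads c0=1 → after 2×micro: 1 ⇒ (c0=1, c1=1)
macro 3: S0 reads c1=1 → after 3×micro: 2; S1 reads c0=1 → after 2×micro: 1 ⇒ (c0=2, c1=1)
macro 4: S0 reads c1=1 → after 3×micro: 0; S1 reads c0=2 → after 2×micro: 0 ⇒ (c0=0, c1=0)
macro 5: S0 reads c1=0 → after 3×micro: 1; S1 reads c0=0 → after 2×micro: 1 ⇒ (c0=1, c1=1)
macro 6: S0 reads c1=1 → after 3×micro: 2; S1 reads c0=1 → after 2×micro: 1 ⇒ (c0=2, c1=1)
macro 7: S0 reads c1=1 → after 3×micro: 0; S1 reads c0=2 → after 2×micro: 0 ⇒ (c0=0, c1=0)
macro 8: S0 reads c1=0 → after 3×micro: 1; S1 reads c0=0 → after 2×micro: 1 ⇒ (c0=1, c1=1)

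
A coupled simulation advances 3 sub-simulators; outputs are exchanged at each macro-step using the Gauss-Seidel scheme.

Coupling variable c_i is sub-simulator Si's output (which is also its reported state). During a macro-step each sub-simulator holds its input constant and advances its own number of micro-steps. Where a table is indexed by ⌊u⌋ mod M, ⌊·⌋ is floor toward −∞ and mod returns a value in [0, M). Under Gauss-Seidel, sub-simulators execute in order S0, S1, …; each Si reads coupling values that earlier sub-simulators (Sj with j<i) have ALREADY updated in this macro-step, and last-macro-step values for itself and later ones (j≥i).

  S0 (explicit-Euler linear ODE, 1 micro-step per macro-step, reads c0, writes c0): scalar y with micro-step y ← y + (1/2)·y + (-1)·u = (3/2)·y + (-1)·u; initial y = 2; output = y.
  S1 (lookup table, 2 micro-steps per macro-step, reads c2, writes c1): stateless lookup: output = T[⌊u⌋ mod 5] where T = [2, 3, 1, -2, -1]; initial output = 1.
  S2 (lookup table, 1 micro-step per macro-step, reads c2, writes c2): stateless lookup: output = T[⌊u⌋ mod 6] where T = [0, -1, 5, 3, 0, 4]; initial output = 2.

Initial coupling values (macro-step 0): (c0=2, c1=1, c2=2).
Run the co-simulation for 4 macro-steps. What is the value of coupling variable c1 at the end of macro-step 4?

c1 at macro-step 4 = 2

macro 1: S0 reads c0=2 → after 1×micro: 1; S1 reads c2=2 → after 2×micro: 1; S2 reads c2=2 → after 1×micro: 5 ⇒ (c0=1, c1=1, c2=5)
macro 2: S0 reads c0=1 → after 1×micro: 1/2; S1 reads c2=5 → after 2×micro: 2; S2 reads c2=5 → after 1×micro: 4 ⇒ (c0=1/2, c1=2, c2=4)
macro 3: S0 reads c0=1/2 → after 1×micro: 1/4; S1 reads c2=4 → after 2×micro: -1; S2 reads c2=4 → after 1×micro: 0 ⇒ (c0=1/4, c1=-1, c2=0)
macro 4: S0 reads c0=1/4 → after 1×micro: 1/8; S1 reads c2=0 → after 2×micro: 2; S2 reads c2=0 → after 1×micro: 0 ⇒ (c0=1/8, c1=2, c2=0)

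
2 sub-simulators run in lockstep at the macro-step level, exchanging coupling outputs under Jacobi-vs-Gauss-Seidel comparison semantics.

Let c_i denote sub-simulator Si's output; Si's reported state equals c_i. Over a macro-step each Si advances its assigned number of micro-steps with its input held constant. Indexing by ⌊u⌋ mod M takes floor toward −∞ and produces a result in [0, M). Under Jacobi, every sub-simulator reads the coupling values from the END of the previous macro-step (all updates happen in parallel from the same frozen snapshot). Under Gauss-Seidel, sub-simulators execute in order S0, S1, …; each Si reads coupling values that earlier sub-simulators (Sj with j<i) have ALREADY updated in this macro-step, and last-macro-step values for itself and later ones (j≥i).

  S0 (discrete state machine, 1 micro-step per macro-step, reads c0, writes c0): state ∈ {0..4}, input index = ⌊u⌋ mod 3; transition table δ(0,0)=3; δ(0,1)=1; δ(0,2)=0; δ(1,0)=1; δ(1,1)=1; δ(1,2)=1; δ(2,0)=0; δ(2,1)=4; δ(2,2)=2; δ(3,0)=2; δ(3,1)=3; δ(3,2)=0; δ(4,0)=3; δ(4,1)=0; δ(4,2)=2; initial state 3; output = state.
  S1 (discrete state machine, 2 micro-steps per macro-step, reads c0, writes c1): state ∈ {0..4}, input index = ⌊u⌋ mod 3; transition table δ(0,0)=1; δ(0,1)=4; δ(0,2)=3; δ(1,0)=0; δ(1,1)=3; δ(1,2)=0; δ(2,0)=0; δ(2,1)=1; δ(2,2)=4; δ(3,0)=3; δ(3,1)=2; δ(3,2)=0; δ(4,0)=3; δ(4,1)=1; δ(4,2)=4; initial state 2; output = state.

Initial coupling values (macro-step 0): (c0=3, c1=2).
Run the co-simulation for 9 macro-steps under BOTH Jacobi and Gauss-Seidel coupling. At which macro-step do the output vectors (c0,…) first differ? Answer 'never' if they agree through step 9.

[Jacobi] macro 1: S0 reads c0=3 → after 1×micro: 2; S1 reads c0=3 → after 2×micro: 1 ⇒ (c0=2, c1=1)
[Jacobi] macro 2: S0 reads c0=2 → after 1×micro: 2; S1 reads c0=2 → after 2×micro: 3 ⇒ (c0=2, c1=3)
[Jacobi] macro 3: S0 reads c0=2 → after 1×micro: 2; S1 reads c0=2 → after 2×micro: 3 ⇒ (c0=2, c1=3)
[Jacobi] macro 4: S0 reads c0=2 → after 1×micro: 2; S1 reads c0=2 → after 2×micro: 3 ⇒ (c0=2, c1=3)
[Jacobi] macro 5: S0 reads c0=2 → after 1×micro: 2; S1 reads c0=2 → after 2×micro: 3 ⇒ (c0=2, c1=3)
[Jacobi] macro 6: S0 reads c0=2 → after 1×micro: 2; S1 reads c0=2 → after 2×micro: 3 ⇒ (c0=2, c1=3)
[Jacobi] macro 7: S0 reads c0=2 → after 1×micro: 2; S1 reads c0=2 → after 2×micro: 3 ⇒ (c0=2, c1=3)
[Jacobi] macro 8: S0 reads c0=2 → after 1×micro: 2; S1 reads c0=2 → after 2×micro: 3 ⇒ (c0=2, c1=3)
[Jacobi] macro 9: S0 reads c0=2 → after 1×micro: 2; S1 reads c0=2 → after 2×micro: 3 ⇒ (c0=2, c1=3)
[Gauss-Seidel] macro 1: S0 reads c0=3 → after 1×micro: 2; S1 reads c0=2 → after 2×micro: 4 ⇒ (c0=2, c1=4)
[Gauss-Seidel] macro 2: S0 reads c0=2 → after 1×micro: 2; S1 reads c0=2 → after 2×micro: 4 ⇒ (c0=2, c1=4)
[Gauss-Seidel] macro 3: S0 reads c0=2 → after 1×micro: 2; S1 reads c0=2 → after 2×micro: 4 ⇒ (c0=2, c1=4)
[Gauss-Seidel] macro 4: S0 reads c0=2 → after 1×micro: 2; S1 reads c0=2 → after 2×micro: 4 ⇒ (c0=2, c1=4)
[Gauss-Seidel] macro 5: S0 reads c0=2 → after 1×micro: 2; S1 reads c0=2 → after 2×micro: 4 ⇒ (c0=2, c1=4)
[Gauss-Seidel] macro 6: S0 reads c0=2 → after 1×micro: 2; S1 reads c0=2 → after 2×micro: 4 ⇒ (c0=2, c1=4)
[Gauss-Seidel] macro 7: S0 reads c0=2 → after 1×micro: 2; S1 reads c0=2 → after 2×micro: 4 ⇒ (c0=2, c1=4)
[Gauss-Seidel] macro 8: S0 reads c0=2 → after 1×micro: 2; S1 reads c0=2 → after 2×micro: 4 ⇒ (c0=2, c1=4)
[Gauss-Seidel] macro 9: S0 reads c0=2 → after 1×micro: 2; S1 reads c0=2 → after 2×micro: 4 ⇒ (c0=2, c1=4)

first divergence at macro-step: 1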